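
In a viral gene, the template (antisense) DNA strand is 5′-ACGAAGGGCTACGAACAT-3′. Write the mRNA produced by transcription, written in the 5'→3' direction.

5'-AUGUUCGUAGCCCUUCGU-3'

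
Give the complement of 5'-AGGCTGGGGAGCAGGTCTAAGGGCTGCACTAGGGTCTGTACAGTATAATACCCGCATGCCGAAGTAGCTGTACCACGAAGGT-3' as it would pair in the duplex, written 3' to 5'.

Base-pairing A↔T, G↔C gives the complement. The complementary strand is antiparallel, so paired with a 5'→3' strand it runs 3'→5'.

3'-TCCGACCCCTCGTCCAGATTCCCGACGTGATCCCAGACATGTCATATTATGGGCGTACGGCTTCATCGACATGGTGCTTCCA-5'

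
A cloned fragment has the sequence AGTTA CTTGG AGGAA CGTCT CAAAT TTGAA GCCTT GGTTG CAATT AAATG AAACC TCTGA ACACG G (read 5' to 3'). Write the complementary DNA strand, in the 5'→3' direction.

5′-CCGTGTTCAGAGGTTTCATTTAATTGCAACCAAGGCTTCAAATTTGAGACGTTCCTCCAAGTAACT-3′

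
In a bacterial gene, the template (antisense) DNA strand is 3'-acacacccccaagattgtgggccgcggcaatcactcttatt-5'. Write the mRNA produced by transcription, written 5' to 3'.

5'-UGUGUGGGGGUUCUAACACCCGGCGCCGUUAGUGAGAAUAA-3'

Reading the template 3'→5' as shown, RNA polymerase pairs each base (A→U, T→A, G↔C) to build mRNA 5'→3' directly.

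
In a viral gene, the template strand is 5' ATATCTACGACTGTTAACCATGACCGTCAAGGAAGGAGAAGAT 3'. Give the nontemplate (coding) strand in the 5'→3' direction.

5'-ATCTTCTCCTTCCTTGACGGTCATGGTTAACAGTCGTAGATAT-3'

The coding strand is complementary and antiparallel to the template: take the complement (A↔T, G↔C) and reverse.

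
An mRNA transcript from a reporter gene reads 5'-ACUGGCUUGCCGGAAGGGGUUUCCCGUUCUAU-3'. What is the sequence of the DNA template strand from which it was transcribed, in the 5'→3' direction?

Replace U with T to get the coding DNA strand: ACTGGCTTGCCGGAAGGGGTTTCCCGTTCTAT. The template strand is its reverse complement (complement TGACCGAACGGCCTTCCCCAAAGGGCAAGATA, then reverse).

5′-ATAGAACGGGAAACCCCTTCCGGCAAGCCAGT-3′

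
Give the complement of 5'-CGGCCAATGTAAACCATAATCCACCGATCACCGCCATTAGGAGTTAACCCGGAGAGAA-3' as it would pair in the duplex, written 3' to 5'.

Base-pairing A↔T, G↔C gives the complement. The complementary strand is antiparallel, so paired with a 5'→3' strand it runs 3'→5'.

3'-GCCGGTTACATTTGGTATTAGGTGGCTAGTGGCGGTAATCCTCAATTGGGCCTCTCTT-5'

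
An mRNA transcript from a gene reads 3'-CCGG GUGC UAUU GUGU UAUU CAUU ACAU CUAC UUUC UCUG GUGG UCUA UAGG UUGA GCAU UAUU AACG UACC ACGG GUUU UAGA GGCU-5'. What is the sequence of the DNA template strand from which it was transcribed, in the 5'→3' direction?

Written 5'→3' the mRNA is UCGGAGAUUUUGGGCACCAUGCAAUUAUUACGAGUUGGAUAUCUGGUGGUCUCUUUCAUCUACAUUACUUAUUGUGUUAUCGUGGGCC, so the coding DNA strand is TCGGAGATTTTGGGCACCATGCAATTATTACGAGTTGGATATCTGGTGGTCTCTTTCATCTACATTACTTATTGTGTTATCGTGGGCC. The template is its reverse complement.

5'-GGCCCACGATAACACAATAAGTAATGTAGATGAAAGAGACCACCAGATATCCAACTCGTAATAATTGCATGGTGCCCAAAATCTCCGA-3'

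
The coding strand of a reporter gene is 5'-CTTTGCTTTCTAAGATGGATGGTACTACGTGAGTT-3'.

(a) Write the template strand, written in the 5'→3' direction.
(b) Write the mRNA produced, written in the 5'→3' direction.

(a) 5'-AACTCACGTAGTACCATCCATCTTAGAAAGCAAAG-3'
(b) 5'-CUUUGCUUUCUAAGAUGGAUGGUACUACGUGAGUU-3'

(a) The template strand is the reverse complement of the coding strand: complement GAAACGAAAGATTCTACCTACCATGATGCACTCAA, then reverse.
(b) mRNA matches the coding strand with T→U.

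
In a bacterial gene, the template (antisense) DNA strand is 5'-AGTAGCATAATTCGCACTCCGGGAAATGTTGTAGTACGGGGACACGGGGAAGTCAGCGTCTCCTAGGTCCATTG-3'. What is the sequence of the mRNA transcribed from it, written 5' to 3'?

The mRNA has the sequence of the coding strand (reverse complement of the template) with T→U. Reverse complement of AGTAGCATAATTCGCACTCCGGGAAATGTTGTAGTACGGGGACACGGGGAAGTCAGCGTCTCCTAGGTCCATTG is CAATGGACCTAGGAGACGCTGACTTCCCCGTGTCCCCGTACTACAACATTTCCCGGAGTGCGAATTATGCTACT; then T→U.

5′-CAAUGGACCUAGGAGACGCUGACUUCCCCGUGUCCCCGUACUACAACAUUUCCCGGAGUGCGAAUUAUGCUACU-3′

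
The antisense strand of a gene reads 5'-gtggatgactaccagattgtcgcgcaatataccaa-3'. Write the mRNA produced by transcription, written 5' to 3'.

The mRNA has the sequence of the coding strand (reverse complement of the template) with T→U. Reverse complement of GTGGATGACTACCAGATTGTCGCGCAATATACCAA is TTGGTATATTGCGCGACAATCTGGTAGTCATCCAC; then T→U.

5'-UUGGUAUAUUGCGCGACAAUCUGGUAGUCAUCCAC-3'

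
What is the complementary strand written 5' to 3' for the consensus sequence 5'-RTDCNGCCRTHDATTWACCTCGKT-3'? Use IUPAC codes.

Standard pairs A↔T, G↔C; ambiguity codes pair R↔Y, K↔M, W↔W, D↔H, N↔N. Complement (YAHGNCGGYADHTAAWTGGAGCMA), then reverse for 5'→3'.

5'-AMCGAGGTWAATHDAYGGCNGHAY-3'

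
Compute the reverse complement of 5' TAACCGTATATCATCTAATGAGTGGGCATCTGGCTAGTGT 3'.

5'-ACACTAGCCAGATGCCCACTCATTAGATGATATACGGTTA-3'

Complement each base (A↔T, G↔C): ATTGGCATATAGTAGATTACTCACCCGTAGACCGATCACA. Then reverse.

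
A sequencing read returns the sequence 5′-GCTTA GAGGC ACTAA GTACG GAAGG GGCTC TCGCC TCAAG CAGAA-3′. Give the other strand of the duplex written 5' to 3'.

5′-TTCTGCTTGAGGCGAGAGCCCCTTCCGTACTTAGTGCCTCTAAGC-3′

Pairing A↔T and G↔C gives CGAATCTCCGTGATTCATGCCTTCCCCGAGAGCGGAGTTCGTCTT, running 3'→5'. Reverse for the 5'→3' convention.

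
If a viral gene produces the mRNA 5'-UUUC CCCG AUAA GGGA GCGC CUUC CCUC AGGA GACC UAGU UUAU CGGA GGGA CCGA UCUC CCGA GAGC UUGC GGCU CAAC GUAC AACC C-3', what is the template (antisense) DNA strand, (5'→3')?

5′-GGGTTGTACGTTGAGCCGCAAGCTCTCGGGAGATCGGTCCCTCCGATAAACTAGGTCTCCTGAGGGAAGGCGCTCCCTTATCGGGGAAA-3′

Replace U with T to get the coding DNA strand: TTTCCCCGATAAGGGAGCGCCTTCCCTCAGGAGACCTAGTTTATCGGAGGGACCGATCTCCCGAGAGCTTGCGGCTCAACGTACAACCC. The template strand is its reverse complement (complement AAAGGGGCTATTCCCTCGCGGAAGGGAGTCCTCTGGATCAAATAGCCTCCCTGGCTAGAGGGCTCTCGAACGCCGAGTTGCATGTTGGG, then reverse).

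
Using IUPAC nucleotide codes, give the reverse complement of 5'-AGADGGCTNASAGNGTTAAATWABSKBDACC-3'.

5'-GGTHVMSVTWATTTAACNCTSTNAGCCHTCT-3'

Standard pairs A↔T, G↔C; ambiguity codes pair K↔M, W↔W, S↔S, B↔V, D↔H, N↔N. Complement (TCTHCCGANTSTCNCAATTTAWTVSMVHTGG), then reverse for 5'→3'.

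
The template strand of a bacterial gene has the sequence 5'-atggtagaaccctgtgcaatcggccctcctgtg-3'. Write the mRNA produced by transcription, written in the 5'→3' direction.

5'-CACAGGAGGGCCGAUUGCACAGGGUUCUACCAU-3'

RNA polymerase reads the template 3'→5' and synthesizes mRNA 5'→3' by base-pairing (A→U, T→A, G↔C). The complement of the template is TACCATCTTGGGACACGTTAGCCGGGAGGACAC; antiparallel, so 5'→3' the coding strand is CACAGGAGGGCCGATTGCACAGGGTTCTACCAT. Replace T with U for the mRNA.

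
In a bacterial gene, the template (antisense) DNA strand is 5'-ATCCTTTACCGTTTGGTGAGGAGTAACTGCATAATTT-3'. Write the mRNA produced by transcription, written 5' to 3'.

5'-AAAUUAUGCAGUUACUCCUCACCAAACGGUAAAGGAU-3'

RNA polymerase reads the template 3'→5' and synthesizes mRNA 5'→3' by base-pairing (A→U, T→A, G↔C). The complement of the template is TAGGAAATGGCAAACCACTCCTCATTGACGTATTAAA; antiparallel, so 5'→3' the coding strand is AAATTATGCAGTTACTCCTCACCAAACGGTAAAGGAT. Replace T with U for the mRNA.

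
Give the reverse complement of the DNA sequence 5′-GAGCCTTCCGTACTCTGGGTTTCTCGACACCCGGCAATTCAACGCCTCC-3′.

Reading the sequence 3'→5' and pairing each base (A↔T, G↔C) gives the reverse complement directly.

5'-GGAGGCGTTGAATTGCCGGGTGTCGAGAAACCCAGAGTACGGAAGGCTC-3'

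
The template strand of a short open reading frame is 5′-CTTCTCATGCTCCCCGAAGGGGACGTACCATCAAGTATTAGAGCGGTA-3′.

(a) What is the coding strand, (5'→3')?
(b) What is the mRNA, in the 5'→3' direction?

(a) The coding strand is the reverse complement of the template: complement GAAGAGTACGAGGGGCTTCCCCTGCATGGTAGTTCATAATCTCGCCAT, then reverse.
(b) mRNA has the coding-strand sequence with T→U.

(a) 5'-TACCGCTCTAATACTTGATGGTACGTCCCCTTCGGGGAGCATGAGAAG-3'
(b) 5'-UACCGCUCUAAUACUUGAUGGUACGUCCCCUUCGGGGAGCAUGAGAAG-3'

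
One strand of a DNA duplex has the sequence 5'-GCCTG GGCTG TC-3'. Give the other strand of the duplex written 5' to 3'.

Pairing A↔T and G↔C gives CGGACCCGACAG, running 3'→5'. Reverse for the 5'→3' convention.

5'-GACAGCCCAGGC-3'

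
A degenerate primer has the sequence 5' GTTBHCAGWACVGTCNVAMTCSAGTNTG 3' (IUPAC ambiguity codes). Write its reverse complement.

Standard pairs A↔T, G↔C; ambiguity codes pair M↔K, W↔W, S↔S, B↔V, H↔D, N↔N. Complement (CAAVDGTCWTGBCAGNBTKAGSTCANAC), then reverse for 5'→3'.

5'-CANACTSGAKTBNGACBGTWCTGDVAAC-3'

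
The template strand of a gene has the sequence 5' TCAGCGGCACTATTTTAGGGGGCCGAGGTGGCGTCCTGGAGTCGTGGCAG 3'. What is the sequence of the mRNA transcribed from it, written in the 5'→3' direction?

RNA polymerase reads the template 3'→5' and synthesizes mRNA 5'→3' by base-pairing (A→U, T→A, G↔C). The complement of the template is AGTCGCCGTGATAAAATCCCCCGGCTCCACCGCAGGACCTCAGCACCGTC; antiparallel, so 5'→3' the coding strand is CTGCCACGACTCCAGGACGCCACCTCGGCCCCCTAAAATAGTGCCGCTGA. Replace T with U for the mRNA.

5'-CUGCCACGACUCCAGGACGCCACCUCGGCCCCCUAAAAUAGUGCCGCUGA-3'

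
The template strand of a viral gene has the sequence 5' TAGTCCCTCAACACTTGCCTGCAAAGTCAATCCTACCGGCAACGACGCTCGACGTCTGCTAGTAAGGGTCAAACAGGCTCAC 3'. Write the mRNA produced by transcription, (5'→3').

RNA polymerase reads the template 3'→5' and synthesizes mRNA 5'→3' by base-pairing (A→U, T→A, G↔C). The complement of the template is ATCAGGGAGTTGTGAACGGACGTTTCAGTTAGGATGGCCGTTGCTGCGAGCTGCAGACGATCATTCCCAGTTTGTCCGAGTG; antiparallel, so 5'→3' the coding strand is GTGAGCCTGTTTGACCCTTACTAGCAGACGTCGAGCGTCGTTGCCGGTAGGATTGACTTTGCAGGCAAGTGTTGAGGGACTA. Replace T with U for the mRNA.

5′-GUGAGCCUGUUUGACCCUUACUAGCAGACGUCGAGCGUCGUUGCCGGUAGGAUUGACUUUGCAGGCAAGUGUUGAGGGACUA-3′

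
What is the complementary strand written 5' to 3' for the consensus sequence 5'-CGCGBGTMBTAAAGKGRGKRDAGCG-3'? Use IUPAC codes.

5′-CGCTHYMCYCMCTTTAVKACVCGCG-3′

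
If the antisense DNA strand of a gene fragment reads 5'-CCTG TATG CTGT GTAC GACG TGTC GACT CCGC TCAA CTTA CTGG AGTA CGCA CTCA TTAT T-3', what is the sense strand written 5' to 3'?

5'-AATAATGAGTGCGTACTCCAGTAAGTTGAGCGGAGTCGACACGTCGTACACAGCATACAGG-3'

The coding strand is complementary and antiparallel to the template: take the complement (A↔T, G↔C) and reverse.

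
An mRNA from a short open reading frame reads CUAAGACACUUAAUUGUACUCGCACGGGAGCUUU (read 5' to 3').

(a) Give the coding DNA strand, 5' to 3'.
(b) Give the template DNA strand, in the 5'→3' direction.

(a) The coding strand matches the mRNA with U→T.
(b) The template strand is the reverse complement of the coding strand.

(a) 5'-CTAAGACACTTAATTGTACTCGCACGGGAGCTTT-3'
(b) 5'-AAAGCTCCCGTGCGAGTACAATTAAGTGTCTTAG-3'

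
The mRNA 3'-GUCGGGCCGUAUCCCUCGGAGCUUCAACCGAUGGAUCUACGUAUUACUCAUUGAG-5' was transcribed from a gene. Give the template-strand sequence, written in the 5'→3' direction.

5'-CAGCCCGGCATAGGGAGCCTCGAAGTTGGCTACCTAGATGCATAATGAGTAACTC-3'

Written 5'→3' the mRNA is GAGUUACUCAUUAUGCAUCUAGGUAGCCAACUUCGAGGCUCCCUAUGCCGGGCUG, so the coding DNA strand is GAGTTACTCATTATGCATCTAGGTAGCCAACTTCGAGGCTCCCTATGCCGGGCTG. The template is its reverse complement.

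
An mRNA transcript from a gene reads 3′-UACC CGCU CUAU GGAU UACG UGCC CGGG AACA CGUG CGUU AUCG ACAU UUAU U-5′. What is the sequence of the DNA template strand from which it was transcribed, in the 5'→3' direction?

5'-ATGGGCGAGATACCTAATGCACGGGCCCTTGTGCACGCAATAGCTGTAAATAA-3'

Written 5'→3' the mRNA is UUAUUUACAGCUAUUGCGUGCACAAGGGCCCGUGCAUUAGGUAUCUCGCCCAU, so the coding DNA strand is TTATTTACAGCTATTGCGTGCACAAGGGCCCGTGCATTAGGTATCTCGCCCAT. The template is its reverse complement.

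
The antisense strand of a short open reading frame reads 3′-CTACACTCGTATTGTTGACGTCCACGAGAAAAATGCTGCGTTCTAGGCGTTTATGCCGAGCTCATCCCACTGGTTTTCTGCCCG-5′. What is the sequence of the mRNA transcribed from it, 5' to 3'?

Reading the template 3'→5' as shown, RNA polymerase pairs each base (A→U, T→A, G↔C) to build mRNA 5'→3' directly.

5'-GAUGUGAGCAUAACAACUGCAGGUGCUCUUUUUACGACGCAAGAUCCGCAAAUACGGCUCGAGUAGGGUGACCAAAAGACGGGC-3'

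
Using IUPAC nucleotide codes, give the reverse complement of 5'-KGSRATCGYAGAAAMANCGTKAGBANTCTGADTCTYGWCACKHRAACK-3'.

Standard pairs A↔T, G↔C; ambiguity codes pair R↔Y, M↔K, W↔W, S↔S, B↔V, D↔H, N↔N. Complement (MCSYTAGCRTCTTTKTNGCAMTCVTNAGACTHAGARCWGTGMDYTTGM), then reverse for 5'→3'.

5'-MGTTYDMGTGWCRAGAHTCAGANTVCTMACGNTKTTTCTRCGATYSCM-3'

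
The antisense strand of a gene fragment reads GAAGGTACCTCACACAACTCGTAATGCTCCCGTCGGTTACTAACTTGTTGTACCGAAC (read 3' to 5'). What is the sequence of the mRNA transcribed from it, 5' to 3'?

5'-CUUCCAUGGAGUGUGUUGAGCAUUACGAGGGCAGCCAAUGAUUGAACAACAUGGCUUG-3'

Reading the template 3'→5' as shown, RNA polymerase pairs each base (A→U, T→A, G↔C) to build mRNA 5'→3' directly.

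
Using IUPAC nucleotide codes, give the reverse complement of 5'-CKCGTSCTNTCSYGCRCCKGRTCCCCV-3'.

Standard pairs A↔T, G↔C; ambiguity codes pair R↔Y, K↔M, S↔S, V↔B, N↔N. Complement (GMGCASGANAGSRCGYGGMCYAGGGGB), then reverse for 5'→3'.

5'-BGGGGAYCMGGYGCRSGANAGSACGMG-3'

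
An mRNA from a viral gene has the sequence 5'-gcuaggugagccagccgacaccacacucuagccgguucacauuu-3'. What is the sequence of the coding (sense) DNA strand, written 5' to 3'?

5′-GCTAGGTGAGCCAGCCGACACCACACTCTAGCCGGTTCACATTT-3′

The coding DNA strand has the same 5'→3' sequence as the mRNA with U replaced by T.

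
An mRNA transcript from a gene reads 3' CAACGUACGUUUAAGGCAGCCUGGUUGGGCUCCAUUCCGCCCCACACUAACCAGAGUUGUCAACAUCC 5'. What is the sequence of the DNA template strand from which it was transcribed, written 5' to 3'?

Written 5'→3' the mRNA is CCUACAACUGUUGAGACCAAUCACACCCCGCCUUACCUCGGGUUGGUCCGACGGAAUUUGCAUGCAAC, so the coding DNA strand is CCTACAACTGTTGAGACCAATCACACCCCGCCTTACCTCGGGTTGGTCCGACGGAATTTGCATGCAAC. The template is its reverse complement.

5′-GTTGCATGCAAATTCCGTCGGACCAACCCGAGGTAAGGCGGGGTGTGATTGGTCTCAACAGTTGTAGG-3′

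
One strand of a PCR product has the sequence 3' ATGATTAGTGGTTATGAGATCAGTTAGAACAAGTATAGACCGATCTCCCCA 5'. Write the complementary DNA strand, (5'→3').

The strand is given 3'→5', so its complement runs 5'→3' in the same left-to-right order: pair each base A↔T, G↔C.

5'-TACTAATCACCAATACTCTAGTCAATCTTGTTCATATCTGGCTAGAGGGGT-3'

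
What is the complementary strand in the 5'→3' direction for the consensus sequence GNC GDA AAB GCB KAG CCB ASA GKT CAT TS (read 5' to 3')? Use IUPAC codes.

Standard pairs A↔T, G↔C; ambiguity codes pair K↔M, S↔S, B↔V, D↔H, N↔N. Complement (CNGCHTTTVCGVMTCGGVTSTCMAGTAAS), then reverse for 5'→3'.

5'-SAATGAMCTSTVGGCTMVGCVTTTHCGNC-3'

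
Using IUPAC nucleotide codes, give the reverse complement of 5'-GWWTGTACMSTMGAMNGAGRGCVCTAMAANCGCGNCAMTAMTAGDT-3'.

5'-AHCTAKTAKTGNCGCGNTTKTAGBGCYCTCNKTCKASKGTACAWWC-3'

Standard pairs A↔T, G↔C; ambiguity codes pair R↔Y, M↔K, W↔W, S↔S, D↔H, V↔B, N↔N. Complement (CWWACATGKSAKCTKNCTCYCGBGATKTTNGCGCNGTKATKATCHA), then reverse for 5'→3'.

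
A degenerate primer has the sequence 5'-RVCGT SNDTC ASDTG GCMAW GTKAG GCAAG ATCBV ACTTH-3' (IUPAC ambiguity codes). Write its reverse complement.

Standard pairs A↔T, G↔C; ambiguity codes pair R↔Y, M↔K, W↔W, S↔S, B↔V, D↔H, N↔N. Complement (YBGCASNHAGTSHACCGKTWCAMTCCGTTCTAGVBTGAAD), then reverse for 5'→3'.

5′-DAAGTBVGATCTTGCCTMACWTKGCCAHSTGAHNSACGBY-3′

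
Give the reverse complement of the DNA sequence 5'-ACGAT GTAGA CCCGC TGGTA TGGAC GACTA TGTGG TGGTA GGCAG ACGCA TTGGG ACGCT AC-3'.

Complement each base (A↔T, G↔C): TGCTACATCTGGGCGACCATACCTGCTGATACACCACCATCCGTCTGCGTAACCCTGCGATG. Then reverse.

5'-GTAGCGTCCCAATGCGTCTGCCTACCACCACATAGTCGTCCATACCAGCGGGTCTACATCGT-3'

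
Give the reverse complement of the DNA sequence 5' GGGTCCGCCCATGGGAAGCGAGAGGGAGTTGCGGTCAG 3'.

Complement each base (A↔T, G↔C): CCCAGGCGGGTACCCTTCGCTCTCCCTCAACGCCAGTC. Then reverse.

5'-CTGACCGCAACTCCCTCTCGCTTCCCATGGGCGGACCC-3'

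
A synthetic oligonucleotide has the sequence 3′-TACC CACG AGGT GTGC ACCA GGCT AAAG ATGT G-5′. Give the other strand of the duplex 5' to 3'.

5′-ATGGGTGCTCCACACGTGGTCCGATTTCTACAC-3′

The strand is given 3'→5', so its complement runs 5'→3' in the same left-to-right order: pair each base A↔T, G↔C.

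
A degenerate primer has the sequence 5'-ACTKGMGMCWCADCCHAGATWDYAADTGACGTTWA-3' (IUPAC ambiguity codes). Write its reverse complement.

5'-TWAACGTCAHTTRHWATCTDGGHTGWGKCKCMAGT-3'

Standard pairs A↔T, G↔C; ambiguity codes pair Y↔R, M↔K, W↔W, D↔H. Complement (TGAMCKCKGWGTHGGDTCTAWHRTTHACTGCAAWT), then reverse for 5'→3'.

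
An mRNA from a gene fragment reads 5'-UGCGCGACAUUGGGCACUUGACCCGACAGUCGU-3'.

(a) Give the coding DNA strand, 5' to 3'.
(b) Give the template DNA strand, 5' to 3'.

(a) The coding strand matches the mRNA with U→T.
(b) The template strand is the reverse complement of the coding strand.

(a) 5'-TGCGCGACATTGGGCACTTGACCCGACAGTCGT-3'
(b) 5'-ACGACTGTCGGGTCAAGTGCCCAATGTCGCGCA-3'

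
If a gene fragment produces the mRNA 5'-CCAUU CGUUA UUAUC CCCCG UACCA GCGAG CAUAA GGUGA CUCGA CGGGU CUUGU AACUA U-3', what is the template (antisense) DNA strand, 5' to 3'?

5'-ATAGTTACAAGACCCGTCGAGTCACCTTATGCTCGCTGGTACGGGGGATAATAACGAATGG-3'

Replace U with T to get the coding DNA strand: CCATTCGTTATTATCCCCCGTACCAGCGAGCATAAGGTGACTCGACGGGTCTTGTAACTAT. The template strand is its reverse complement (complement GGTAAGCAATAATAGGGGGCATGGTCGCTCGTATTCCACTGAGCTGCCCAGAACATTGATA, then reverse).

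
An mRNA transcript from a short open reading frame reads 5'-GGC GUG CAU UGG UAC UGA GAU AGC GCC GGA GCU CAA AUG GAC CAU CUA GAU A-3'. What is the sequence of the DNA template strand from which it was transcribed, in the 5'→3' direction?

5'-TATCTAGATGGTCCATTTGAGCTCCGGCGCTATCTCAGTACCAATGCACGCC-3'

Replace U with T to get the coding DNA strand: GGCGTGCATTGGTACTGAGATAGCGCCGGAGCTCAAATGGACCATCTAGATA. The template strand is its reverse complement (complement CCGCACGTAACCATGACTCTATCGCGGCCTCGAGTTTACCTGGTAGATCTAT, then reverse).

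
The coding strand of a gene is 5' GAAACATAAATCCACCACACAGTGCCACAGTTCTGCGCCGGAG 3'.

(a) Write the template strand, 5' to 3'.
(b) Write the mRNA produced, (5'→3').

(a) The template strand is the reverse complement of the coding strand: complement CTTTGTATTTAGGTGGTGTGTCACGGTGTCAAGACGCGGCCTC, then reverse.
(b) mRNA matches the coding strand with T→U.

(a) 5'-CTCCGGCGCAGAACTGTGGCACTGTGTGGTGGATTTATGTTTC-3'
(b) 5'-GAAACAUAAAUCCACCACACAGUGCCACAGUUCUGCGCCGGAG-3'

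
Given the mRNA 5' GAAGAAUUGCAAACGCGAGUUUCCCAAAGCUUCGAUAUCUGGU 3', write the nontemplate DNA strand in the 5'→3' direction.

The coding DNA strand has the same 5'→3' sequence as the mRNA with U replaced by T.

5′-GAAGAATTGCAAACGCGAGTTTCCCAAAGCTTCGATATCTGGT-3′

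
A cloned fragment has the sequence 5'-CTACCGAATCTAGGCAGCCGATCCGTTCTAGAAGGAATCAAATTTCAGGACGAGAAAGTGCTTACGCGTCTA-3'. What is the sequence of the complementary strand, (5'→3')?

Pairing A↔T and G↔C gives GATGGCTTAGATCCGTCGGCTAGGCAAGATCTTCCTTAGTTTAAAGTCCTGCTCTTTCACGAATGCGCAGAT, running 3'→5'. Reverse for the 5'→3' convention.

5'-TAGACGCGTAAGCACTTTCTCGTCCTGAAATTTGATTCCTTCTAGAACGGATCGGCTGCCTAGATTCGGTAG-3'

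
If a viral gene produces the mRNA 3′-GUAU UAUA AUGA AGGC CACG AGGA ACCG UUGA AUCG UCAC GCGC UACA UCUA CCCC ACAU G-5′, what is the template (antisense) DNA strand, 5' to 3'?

5′-CATAATATTACTTCCGGTGCTCCTTGGCAACTTAGCAGTGCGCGATGTAGATGGGGTGTAC-3′

Written 5'→3' the mRNA is GUACACCCCAUCUACAUCGCGCACUGCUAAGUUGCCAAGGAGCACCGGAAGUAAUAUUAUG, so the coding DNA strand is GTACACCCCATCTACATCGCGCACTGCTAAGTTGCCAAGGAGCACCGGAAGTAATATTATG. The template is its reverse complement.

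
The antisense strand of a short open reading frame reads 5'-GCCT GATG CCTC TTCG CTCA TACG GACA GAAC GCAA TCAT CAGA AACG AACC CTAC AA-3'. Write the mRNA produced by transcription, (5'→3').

RNA polymerase reads the template 3'→5' and synthesizes mRNA 5'→3' by base-pairing (A→U, T→A, G↔C). The complement of the template is CGGACTACGGAGAAGCGAGTATGCCTGTCTTGCGTTAGTAGTCTTTGCTTGGGATGTT; antiparallel, so 5'→3' the coding strand is TTGTAGGGTTCGTTTCTGATGATTGCGTTCTGTCCGTATGAGCGAAGAGGCATCAGGC. Replace T with U for the mRNA.

5'-UUGUAGGGUUCGUUUCUGAUGAUUGCGUUCUGUCCGUAUGAGCGAAGAGGCAUCAGGC-3'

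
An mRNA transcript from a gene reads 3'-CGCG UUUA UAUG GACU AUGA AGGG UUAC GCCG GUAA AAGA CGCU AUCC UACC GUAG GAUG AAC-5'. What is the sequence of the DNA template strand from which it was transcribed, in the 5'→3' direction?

Written 5'→3' the mRNA is CAAGUAGGAUGCCAUCCUAUCGCAGAAAAUGGCCGCAUUGGGAAGUAUCAGGUAUAUUUGCGC, so the coding DNA strand is CAAGTAGGATGCCATCCTATCGCAGAAAATGGCCGCATTGGGAAGTATCAGGTATATTTGCGC. The template is its reverse complement.

5'-GCGCAAATATACCTGATACTTCCCAATGCGGCCATTTTCTGCGATAGGATGGCATCCTACTTG-3'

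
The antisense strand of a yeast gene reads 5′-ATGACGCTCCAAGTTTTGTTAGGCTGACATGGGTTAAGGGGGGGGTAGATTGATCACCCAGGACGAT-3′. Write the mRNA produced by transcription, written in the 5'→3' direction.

5'-AUCGUCCUGGGUGAUCAAUCUACCCCCCCCUUAACCCAUGUCAGCCUAACAAAACUUGGAGCGUCAU-3'

RNA polymerase reads the template 3'→5' and synthesizes mRNA 5'→3' by base-pairing (A→U, T→A, G↔C). The complement of the template is TACTGCGAGGTTCAAAACAATCCGACTGTACCCAATTCCCCCCCCATCTAACTAGTGGGTCCTGCTA; antiparallel, so 5'→3' the coding strand is ATCGTCCTGGGTGATCAATCTACCCCCCCCTTAACCCATGTCAGCCTAACAAAACTTGGAGCGTCAT. Replace T with U for the mRNA.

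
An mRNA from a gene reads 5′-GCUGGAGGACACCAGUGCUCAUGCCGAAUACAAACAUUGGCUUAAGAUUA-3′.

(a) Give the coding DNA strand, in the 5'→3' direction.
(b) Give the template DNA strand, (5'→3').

(a) 5'-GCTGGAGGACACCAGTGCTCATGCCGAATACAAACATTGGCTTAAGATTA-3'
(b) 5′-TAATCTTAAGCCAATGTTTGTATTCGGCATGAGCACTGGTGTCCTCCAGC-3′

(a) The coding strand matches the mRNA with U→T.
(b) The template strand is the reverse complement of the coding strand.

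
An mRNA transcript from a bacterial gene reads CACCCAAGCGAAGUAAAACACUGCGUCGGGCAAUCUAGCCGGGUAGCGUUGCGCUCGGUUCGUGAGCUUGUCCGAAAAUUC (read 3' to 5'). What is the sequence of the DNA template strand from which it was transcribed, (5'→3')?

5'-GTGGGTTCGCTTCATTTTGTGACGCAGCCCGTTAGATCGGCCCATCGCAACGCGAGCCAAGCACTCGAACAGGCTTTTAAG-3'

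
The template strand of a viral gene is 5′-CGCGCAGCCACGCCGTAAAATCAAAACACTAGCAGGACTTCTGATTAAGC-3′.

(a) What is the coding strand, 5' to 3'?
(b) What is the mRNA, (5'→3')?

(a) The coding strand is the reverse complement of the template: complement GCGCGTCGGTGCGGCATTTTAGTTTTGTGATCGTCCTGAAGACTAATTCG, then reverse.
(b) mRNA has the coding-strand sequence with T→U.

(a) 5′-GCTTAATCAGAAGTCCTGCTAGTGTTTTGATTTTACGGCGTGGCTGCGCG-3′
(b) 5'-GCUUAAUCAGAAGUCCUGCUAGUGUUUUGAUUUUACGGCGUGGCUGCGCG-3'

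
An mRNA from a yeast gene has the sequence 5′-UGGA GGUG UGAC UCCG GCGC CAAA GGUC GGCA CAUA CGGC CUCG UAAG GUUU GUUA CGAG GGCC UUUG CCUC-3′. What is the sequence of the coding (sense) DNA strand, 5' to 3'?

The coding DNA strand has the same 5'→3' sequence as the mRNA with U replaced by T.

5'-TGGAGGTGTGACTCCGGCGCCAAAGGTCGGCACATACGGCCTCGTAAGGTTTGTTACGAGGGCCTTTGCCTC-3'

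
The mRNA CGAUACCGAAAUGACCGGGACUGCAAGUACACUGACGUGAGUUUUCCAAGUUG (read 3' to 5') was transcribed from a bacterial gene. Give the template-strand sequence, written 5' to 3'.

5'-GCTATGGCTTTACTGGCCCTGACGTTCATGTGACTGCACTCAAAAGGTTCAAC-3'

Written 5'→3' the mRNA is GUUGAACCUUUUGAGUGCAGUCACAUGAACGUCAGGGCCAGUAAAGCCAUAGC, so the coding DNA strand is GTTGAACCTTTTGAGTGCAGTCACATGAACGTCAGGGCCAGTAAAGCCATAGC. The template is its reverse complement.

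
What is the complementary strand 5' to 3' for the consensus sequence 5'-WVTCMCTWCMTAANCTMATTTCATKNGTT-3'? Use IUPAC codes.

Standard pairs A↔T, G↔C; ambiguity codes pair M↔K, W↔W, V↔B, N↔N. Complement (WBAGKGAWGKATTNGAKTAAAGTAMNCAA), then reverse for 5'→3'.

5'-AACNMATGAAATKAGNTTAKGWAGKGABW-3'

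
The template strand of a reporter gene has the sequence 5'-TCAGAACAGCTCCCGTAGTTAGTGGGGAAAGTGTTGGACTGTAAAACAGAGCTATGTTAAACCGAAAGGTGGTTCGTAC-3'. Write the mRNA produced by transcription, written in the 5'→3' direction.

The mRNA has the sequence of the coding strand (reverse complement of the template) with T→U. Reverse complement of TCAGAACAGCTCCCGTAGTTAGTGGGGAAAGTGTTGGACTGTAAAACAGAGCTATGTTAAACCGAAAGGTGGTTCGTAC is GTACGAACCACCTTTCGGTTTAACATAGCTCTGTTTTACAGTCCAACACTTTCCCCACTAACTACGGGAGCTGTTCTGA; then T→U.

5'-GUACGAACCACCUUUCGGUUUAACAUAGCUCUGUUUUACAGUCCAACACUUUCCCCACUAACUACGGGAGCUGUUCUGA-3'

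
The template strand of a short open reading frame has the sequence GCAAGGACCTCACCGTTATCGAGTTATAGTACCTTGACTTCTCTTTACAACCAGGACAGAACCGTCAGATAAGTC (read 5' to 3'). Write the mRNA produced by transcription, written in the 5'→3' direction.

5'-GACUUAUCUGACGGUUCUGUCCUGGUUGUAAAGAGAAGUCAAGGUACUAUAACUCGAUAACGGUGAGGUCCUUGC-3'

The mRNA has the sequence of the coding strand (reverse complement of the template) with T→U. Reverse complement of GCAAGGACCTCACCGTTATCGAGTTATAGTACCTTGACTTCTCTTTACAACCAGGACAGAACCGTCAGATAAGTC is GACTTATCTGACGGTTCTGTCCTGGTTGTAAAGAGAAGTCAAGGTACTATAACTCGATAACGGTGAGGTCCTTGC; then T→U.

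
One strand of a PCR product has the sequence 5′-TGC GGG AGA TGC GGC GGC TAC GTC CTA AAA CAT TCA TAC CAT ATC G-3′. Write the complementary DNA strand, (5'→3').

5'-CGATATGGTATGAATGTTTTAGGACGTAGCCGCCGCATCTCCCGCA-3'

The complement of TGCGGGAGATGCGGCGGCTACGTCCTAAAACATTCATACCATATCG is ACGCCCTCTACGCCGCCGATGCAGGATTTTGTAAGTATGGTATAGC (A↔T, G↔C). DNA strands are antiparallel, so the complementary strand runs 3'→5'; reversing gives the 5'→3' form.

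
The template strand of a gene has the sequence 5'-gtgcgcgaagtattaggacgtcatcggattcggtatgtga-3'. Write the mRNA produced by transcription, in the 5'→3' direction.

5'-UCACAUACCGAAUCCGAUGACGUCCUAAUACUUCGCGCAC-3'

RNA polymerase reads the template 3'→5' and synthesizes mRNA 5'→3' by base-pairing (A→U, T→A, G↔C). The complement of the template is CACGCGCTTCATAATCCTGCAGTAGCCTAAGCCATACACT; antiparallel, so 5'→3' the coding strand is TCACATACCGAATCCGATGACGTCCTAATACTTCGCGCAC. Replace T with U for the mRNA.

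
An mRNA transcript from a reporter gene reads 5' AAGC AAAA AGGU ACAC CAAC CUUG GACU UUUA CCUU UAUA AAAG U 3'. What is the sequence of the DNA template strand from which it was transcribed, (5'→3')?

Replace U with T to get the coding DNA strand: AAGCAAAAAGGTACACCAACCTTGGACTTTTACCTTTATAAAAGT. The template strand is its reverse complement (complement TTCGTTTTTCCATGTGGTTGGAACCTGAAAATGGAAATATTTTCA, then reverse).

5'-ACTTTTATAAAGGTAAAAGTCCAAGGTTGGTGTACCTTTTTGCTT-3'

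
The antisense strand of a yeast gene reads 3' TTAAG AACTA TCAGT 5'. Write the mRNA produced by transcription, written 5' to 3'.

5'-AAUUCUUGAUAGUCA-3'

Reading the template 3'→5' as shown, RNA polymerase pairs each base (A→U, T→A, G↔C) to build mRNA 5'→3' directly.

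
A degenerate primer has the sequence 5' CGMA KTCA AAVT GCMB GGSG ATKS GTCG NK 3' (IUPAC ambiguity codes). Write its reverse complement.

5'-MNCGACSMATCSCCVKGCABTTTGAMTKCG-3'

Standard pairs A↔T, G↔C; ambiguity codes pair M↔K, S↔S, B↔V, N↔N. Complement (GCKTMAGTTTBACGKVCCSCTAMSCAGCNM), then reverse for 5'→3'.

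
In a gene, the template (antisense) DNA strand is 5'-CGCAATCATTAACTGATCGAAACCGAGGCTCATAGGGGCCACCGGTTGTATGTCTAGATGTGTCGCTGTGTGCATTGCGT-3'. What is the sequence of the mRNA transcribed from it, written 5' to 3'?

5'-ACGCAAUGCACACAGCGACACAUCUAGACAUACAACCGGUGGCCCCUAUGAGCCUCGGUUUCGAUCAGUUAAUGAUUGCG-3'

The mRNA has the sequence of the coding strand (reverse complement of the template) with T→U. Reverse complement of CGCAATCATTAACTGATCGAAACCGAGGCTCATAGGGGCCACCGGTTGTATGTCTAGATGTGTCGCTGTGTGCATTGCGT is ACGCAATGCACACAGCGACACATCTAGACATACAACCGGTGGCCCCTATGAGCCTCGGTTTCGATCAGTTAATGATTGCG; then T→U.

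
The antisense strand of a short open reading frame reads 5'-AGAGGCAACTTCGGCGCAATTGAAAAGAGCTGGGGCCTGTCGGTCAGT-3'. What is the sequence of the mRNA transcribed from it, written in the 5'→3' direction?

The mRNA has the sequence of the coding strand (reverse complement of the template) with T→U. Reverse complement of AGAGGCAACTTCGGCGCAATTGAAAAGAGCTGGGGCCTGTCGGTCAGT is ACTGACCGACAGGCCCCAGCTCTTTTCAATTGCGCCGAAGTTGCCTCT; then T→U.

5'-ACUGACCGACAGGCCCCAGCUCUUUUCAAUUGCGCCGAAGUUGCCUCU-3'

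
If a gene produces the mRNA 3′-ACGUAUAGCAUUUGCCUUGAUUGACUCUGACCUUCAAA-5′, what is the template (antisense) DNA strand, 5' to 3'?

Written 5'→3' the mRNA is AAACUUCCAGUCUCAGUUAGUUCCGUUUACGAUAUGCA, so the coding DNA strand is AAACTTCCAGTCTCAGTTAGTTCCGTTTACGATATGCA. The template is its reverse complement.

5'-TGCATATCGTAAACGGAACTAACTGAGACTGGAAGTTT-3'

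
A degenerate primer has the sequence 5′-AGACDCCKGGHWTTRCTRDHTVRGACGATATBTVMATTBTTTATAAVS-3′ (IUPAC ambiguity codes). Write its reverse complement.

Standard pairs A↔T, G↔C; ambiguity codes pair R↔Y, M↔K, W↔W, S↔S, B↔V, D↔H. Complement (TCTGHGGMCCDWAAYGAYHDABYCTGCTATAVABKTAAVAAATATTBS), then reverse for 5'→3'.

5'-SBTTATAAAVAATKBAVATATCGTCYBADHYAGYAAWDCCMGGHGTCT-3'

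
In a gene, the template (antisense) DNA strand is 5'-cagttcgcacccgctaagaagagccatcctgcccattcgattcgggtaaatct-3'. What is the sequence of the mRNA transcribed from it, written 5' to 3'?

5'-AGAUUUACCCGAAUCGAAUGGGCAGGAUGGCUCUUCUUAGCGGGUGCGAACUG-3'

RNA polymerase reads the template 3'→5' and synthesizes mRNA 5'→3' by base-pairing (A→U, T→A, G↔C). The complement of the template is GTCAAGCGTGGGCGATTCTTCTCGGTAGGACGGGTAAGCTAAGCCCATTTAGA; antiparallel, so 5'→3' the coding strand is AGATTTACCCGAATCGAATGGGCAGGATGGCTCTTCTTAGCGGGTGCGAACTG. Replace T with U for the mRNA.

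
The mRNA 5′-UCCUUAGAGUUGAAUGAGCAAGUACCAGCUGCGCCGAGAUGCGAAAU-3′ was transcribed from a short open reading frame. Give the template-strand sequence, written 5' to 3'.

5′-ATTTCGCATCTCGGCGCAGCTGGTACTTGCTCATTCAACTCTAAGGA-3′

Replace U with T to get the coding DNA strand: TCCTTAGAGTTGAATGAGCAAGTACCAGCTGCGCCGAGATGCGAAAT. The template strand is its reverse complement (complement AGGAATCTCAACTTACTCGTTCATGGTCGACGCGGCTCTACGCTTTA, then reverse).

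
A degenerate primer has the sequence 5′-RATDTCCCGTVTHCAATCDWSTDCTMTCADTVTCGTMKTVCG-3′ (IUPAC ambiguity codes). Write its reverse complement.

5'-CGBAMKACGABAHTGAKAGHASWHGATTGDABACGGGAHATY-3'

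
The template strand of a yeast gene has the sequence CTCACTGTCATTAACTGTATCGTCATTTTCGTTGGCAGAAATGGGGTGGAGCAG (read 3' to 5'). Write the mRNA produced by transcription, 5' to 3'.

5'-GAGUGACAGUAAUUGACAUAGCAGUAAAAGCAACCGUCUUUACCCCACCUCGUC-3'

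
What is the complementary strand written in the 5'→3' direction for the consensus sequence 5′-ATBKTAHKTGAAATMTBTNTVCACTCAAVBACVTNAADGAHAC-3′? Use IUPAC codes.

Standard pairs A↔T, G↔C; ambiguity codes pair M↔K, B↔V, D↔H, N↔N. Complement (TAVMATDMACTTTAKAVANABGTGAGTTBVTGBANTTHCTDTG), then reverse for 5'→3'.

5'-GTDTCHTTNABGTVBTTGAGTGBANAVAKATTTCAMDTAMVAT-3'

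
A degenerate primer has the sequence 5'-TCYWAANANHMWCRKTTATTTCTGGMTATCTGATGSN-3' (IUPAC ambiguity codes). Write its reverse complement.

Standard pairs A↔T, G↔C; ambiguity codes pair R↔Y, M↔K, W↔W, S↔S, H↔D, N↔N. Complement (AGRWTTNTNDKWGYMAATAAAGACCKATAGACTACSN), then reverse for 5'→3'.

5'-NSCATCAGATAKCCAGAAATAAMYGWKDNTNTTWRGA-3'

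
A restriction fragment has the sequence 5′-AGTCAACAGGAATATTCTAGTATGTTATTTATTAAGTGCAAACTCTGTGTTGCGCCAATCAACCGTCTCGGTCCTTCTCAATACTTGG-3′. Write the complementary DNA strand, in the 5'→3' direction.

Pairing A↔T and G↔C gives TCAGTTGTCCTTATAAGATCATACAATAAATAATTCACGTTTGAGACACAACGCGGTTAGTTGGCAGAGCCAGGAAGAGTTATGAACC, running 3'→5'. Reverse for the 5'→3' convention.

5'-CCAAGTATTGAGAAGGACCGAGACGGTTGATTGGCGCAACACAGAGTTTGCACTTAATAAATAACATACTAGAATATTCCTGTTGACT-3'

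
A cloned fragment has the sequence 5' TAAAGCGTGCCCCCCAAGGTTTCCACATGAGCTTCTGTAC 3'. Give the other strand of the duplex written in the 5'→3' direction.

5'-GTACAGAAGCTCATGTGGAAACCTTGGGGGGCACGCTTTA-3'

Pairing A↔T and G↔C gives ATTTCGCACGGGGGGTTCCAAAGGTGTACTCGAAGACATG, running 3'→5'. Reverse for the 5'→3' convention.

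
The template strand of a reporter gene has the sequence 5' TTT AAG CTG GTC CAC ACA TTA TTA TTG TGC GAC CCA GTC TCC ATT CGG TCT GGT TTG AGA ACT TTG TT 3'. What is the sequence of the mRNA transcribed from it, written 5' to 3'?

RNA polymerase reads the template 3'→5' and synthesizes mRNA 5'→3' by base-pairing (A→U, T→A, G↔C). The complement of the template is AAATTCGACCAGGTGTGTAATAATAACACGCTGGGTCAGAGGTAAGCCAGACCAAACTCTTGAAACAA; antiparallel, so 5'→3' the coding strand is AACAAAGTTCTCAAACCAGACCGAATGGAGACTGGGTCGCACAATAATAATGTGTGGACCAGCTTAAA. Replace T with U for the mRNA.

5′-AACAAAGUUCUCAAACCAGACCGAAUGGAGACUGGGUCGCACAAUAAUAAUGUGUGGACCAGCUUAAA-3′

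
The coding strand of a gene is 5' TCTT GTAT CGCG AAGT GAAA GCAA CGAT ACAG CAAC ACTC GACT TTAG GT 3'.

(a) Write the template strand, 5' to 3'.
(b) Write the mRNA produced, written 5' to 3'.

(a) 5′-ACCTAAAGTCGAGTGTTGCTGTATCGTTGCTTTCACTTCGCGATACAAGA-3′
(b) 5'-UCUUGUAUCGCGAAGUGAAAGCAACGAUACAGCAACACUCGACUUUAGGU-3'

(a) The template strand is the reverse complement of the coding strand: complement AGAACATAGCGCTTCACTTTCGTTGCTATGTCGTTGTGAGCTGAAATCCA, then reverse.
(b) mRNA matches the coding strand with T→U.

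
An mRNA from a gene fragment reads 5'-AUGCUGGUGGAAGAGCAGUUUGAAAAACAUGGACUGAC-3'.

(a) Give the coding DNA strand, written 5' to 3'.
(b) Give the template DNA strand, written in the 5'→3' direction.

(a) The coding strand matches the mRNA with U→T.
(b) The template strand is the reverse complement of the coding strand.

(a) 5'-ATGCTGGTGGAAGAGCAGTTTGAAAAACATGGACTGAC-3'
(b) 5'-GTCAGTCCATGTTTTTCAAACTGCTCTTCCACCAGCAT-3'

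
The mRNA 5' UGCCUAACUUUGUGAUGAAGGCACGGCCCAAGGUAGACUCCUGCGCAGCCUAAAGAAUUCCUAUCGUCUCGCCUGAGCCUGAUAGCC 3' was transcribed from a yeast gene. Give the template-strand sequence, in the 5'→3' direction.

5'-GGCTATCAGGCTCAGGCGAGACGATAGGAATTCTTTAGGCTGCGCAGGAGTCTACCTTGGGCCGTGCCTTCATCACAAAGTTAGGCA-3'

Replace U with T to get the coding DNA strand: TGCCTAACTTTGTGATGAAGGCACGGCCCAAGGTAGACTCCTGCGCAGCCTAAAGAATTCCTATCGTCTCGCCTGAGCCTGATAGCC. The template strand is its reverse complement (complement ACGGATTGAAACACTACTTCCGTGCCGGGTTCCATCTGAGGACGCGTCGGATTTCTTAAGGATAGCAGAGCGGACTCGGACTATCGG, then reverse).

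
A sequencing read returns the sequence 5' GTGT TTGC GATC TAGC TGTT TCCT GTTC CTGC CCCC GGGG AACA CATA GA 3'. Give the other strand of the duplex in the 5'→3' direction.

5'-TCTATGTGTTCCCCGGGGGCAGGAACAGGAAACAGCTAGATCGCAAACAC-3'

Pairing A↔T and G↔C gives CACAAACGCTAGATCGACAAAGGACAAGGACGGGGGCCCCTTGTGTATCT, running 3'→5'. Reverse for the 5'→3' convention.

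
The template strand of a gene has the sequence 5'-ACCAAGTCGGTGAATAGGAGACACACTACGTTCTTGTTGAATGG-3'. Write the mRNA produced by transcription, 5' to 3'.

The mRNA has the sequence of the coding strand (reverse complement of the template) with T→U. Reverse complement of ACCAAGTCGGTGAATAGGAGACACACTACGTTCTTGTTGAATGG is CCATTCAACAAGAACGTAGTGTGTCTCCTATTCACCGACTTGGT; then T→U.

5'-CCAUUCAACAAGAACGUAGUGUGUCUCCUAUUCACCGACUUGGU-3'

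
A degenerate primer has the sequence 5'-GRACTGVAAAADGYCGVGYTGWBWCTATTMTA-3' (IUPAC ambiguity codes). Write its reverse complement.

Standard pairs A↔T, G↔C; ambiguity codes pair R↔Y, M↔K, W↔W, B↔V, D↔H. Complement (CYTGACBTTTTHCRGCBCRACWVWGATAAKAT), then reverse for 5'→3'.

5'-TAKAATAGWVWCARCBCGRCHTTTTBCAGTYC-3'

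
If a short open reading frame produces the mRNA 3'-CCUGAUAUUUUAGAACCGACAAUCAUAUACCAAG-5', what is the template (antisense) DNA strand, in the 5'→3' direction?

Written 5'→3' the mRNA is GAACCAUAUACUAACAGCCAAGAUUUUAUAGUCC, so the coding DNA strand is GAACCATATACTAACAGCCAAGATTTTATAGTCC. The template is its reverse complement.

5′-GGACTATAAAATCTTGGCTGTTAGTATATGGTTC-3′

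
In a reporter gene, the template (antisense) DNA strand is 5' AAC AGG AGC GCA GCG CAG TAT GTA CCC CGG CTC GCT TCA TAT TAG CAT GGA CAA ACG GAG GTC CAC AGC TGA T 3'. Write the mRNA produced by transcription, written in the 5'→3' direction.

RNA polymerase reads the template 3'→5' and synthesizes mRNA 5'→3' by base-pairing (A→U, T→A, G↔C). The complement of the template is TTGTCCTCGCGTCGCGTCATACATGGGGCCGAGCGAAGTATAATCGTACCTGTTTGCCTCCAGGTGTCGACTA; antiparallel, so 5'→3' the coding strand is ATCAGCTGTGGACCTCCGTTTGTCCATGCTAATATGAAGCGAGCCGGGGTACATACTGCGCTGCGCTCCTGTT. Replace T with U for the mRNA.

5'-AUCAGCUGUGGACCUCCGUUUGUCCAUGCUAAUAUGAAGCGAGCCGGGGUACAUACUGCGCUGCGCUCCUGUU-3'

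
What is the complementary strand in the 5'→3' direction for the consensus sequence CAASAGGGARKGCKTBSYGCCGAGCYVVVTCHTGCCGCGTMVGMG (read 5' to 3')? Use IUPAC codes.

Standard pairs A↔T, G↔C; ambiguity codes pair R↔Y, M↔K, S↔S, B↔V, H↔D. Complement (GTTSTCCCTYMCGMAVSRCGGCTCGRBBBAGDACGGCGCAKBCKC), then reverse for 5'→3'.

5'-CKCBKACGCGGCADGABBBRGCTCGGCRSVAMGCMYTCCCTSTTG-3'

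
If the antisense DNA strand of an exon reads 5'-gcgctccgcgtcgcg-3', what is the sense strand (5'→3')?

The coding strand is complementary and antiparallel to the template: take the complement (A↔T, G↔C) and reverse.

5'-CGCGACGCGGAGCGC-3'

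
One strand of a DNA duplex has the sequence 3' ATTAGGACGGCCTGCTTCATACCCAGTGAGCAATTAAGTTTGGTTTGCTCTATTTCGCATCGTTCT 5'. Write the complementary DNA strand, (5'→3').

The strand is given 3'→5', so its complement runs 5'→3' in the same left-to-right order: pair each base A↔T, G↔C.

5'-TAATCCTGCCGGACGAAGTATGGGTCACTCGTTAATTCAAACCAAACGAGATAAAGCGTAGCAAGA-3'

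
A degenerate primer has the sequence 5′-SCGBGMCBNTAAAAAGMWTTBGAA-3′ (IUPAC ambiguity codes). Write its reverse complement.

5'-TTCVAAWKCTTTTTANVGKCVCGS-3'

Standard pairs A↔T, G↔C; ambiguity codes pair M↔K, W↔W, S↔S, B↔V, N↔N. Complement (SGCVCKGVNATTTTTCKWAAVCTT), then reverse for 5'→3'.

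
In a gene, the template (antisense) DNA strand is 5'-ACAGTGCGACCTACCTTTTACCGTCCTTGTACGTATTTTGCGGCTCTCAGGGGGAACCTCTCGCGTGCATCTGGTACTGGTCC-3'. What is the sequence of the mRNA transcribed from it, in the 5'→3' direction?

The mRNA has the sequence of the coding strand (reverse complement of the template) with T→U. Reverse complement of ACAGTGCGACCTACCTTTTACCGTCCTTGTACGTATTTTGCGGCTCTCAGGGGGAACCTCTCGCGTGCATCTGGTACTGGTCC is GGACCAGTACCAGATGCACGCGAGAGGTTCCCCCTGAGAGCCGCAAAATACGTACAAGGACGGTAAAAGGTAGGTCGCACTGT; then T→U.

5'-GGACCAGUACCAGAUGCACGCGAGAGGUUCCCCCUGAGAGCCGCAAAAUACGUACAAGGACGGUAAAAGGUAGGUCGCACUGU-3'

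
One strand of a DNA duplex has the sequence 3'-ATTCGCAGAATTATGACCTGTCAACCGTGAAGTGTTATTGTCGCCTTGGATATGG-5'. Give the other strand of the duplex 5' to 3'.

The strand is given 3'→5', so its complement runs 5'→3' in the same left-to-right order: pair each base A↔T, G↔C.

5'-TAAGCGTCTTAATACTGGACAGTTGGCACTTCACAATAACAGCGGAACCTATACC-3'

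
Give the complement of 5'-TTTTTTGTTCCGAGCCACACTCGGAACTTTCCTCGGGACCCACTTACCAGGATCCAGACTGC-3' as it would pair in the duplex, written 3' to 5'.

Base-pairing A↔T, G↔C gives the complement. The complementary strand is antiparallel, so paired with a 5'→3' strand it runs 3'→5'.

3′-AAAAAACAAGGCTCGGTGTGAGCCTTGAAAGGAGCCCTGGGTGAATGGTCCTAGGTCTGACG-5′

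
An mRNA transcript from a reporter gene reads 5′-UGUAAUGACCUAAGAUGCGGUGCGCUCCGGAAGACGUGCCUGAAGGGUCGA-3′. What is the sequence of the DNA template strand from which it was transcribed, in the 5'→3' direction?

Replace U with T to get the coding DNA strand: TGTAATGACCTAAGATGCGGTGCGCTCCGGAAGACGTGCCTGAAGGGTCGA. The template strand is its reverse complement (complement ACATTACTGGATTCTACGCCACGCGAGGCCTTCTGCACGGACTTCCCAGCT, then reverse).

5'-TCGACCCTTCAGGCACGTCTTCCGGAGCGCACCGCATCTTAGGTCATTACA-3'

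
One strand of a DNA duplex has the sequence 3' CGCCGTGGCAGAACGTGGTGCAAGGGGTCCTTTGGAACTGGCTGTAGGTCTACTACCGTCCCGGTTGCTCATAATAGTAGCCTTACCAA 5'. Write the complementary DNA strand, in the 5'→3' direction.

The strand is given 3'→5', so its complement runs 5'→3' in the same left-to-right order: pair each base A↔T, G↔C.

5′-GCGGCACCGTCTTGCACCACGTTCCCCAGGAAACCTTGACCGACATCCAGATGATGGCAGGGCCAACGAGTATTATCATCGGAATGGTT-3′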